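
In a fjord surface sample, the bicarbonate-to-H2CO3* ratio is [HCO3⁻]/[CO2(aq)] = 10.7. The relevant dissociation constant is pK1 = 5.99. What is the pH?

pH = 7.02

From K1 = [H⁺][HCO3⁻]/[CO2(aq)]:  pH = pK1 + log₁₀([HCO3⁻]/[CO2(aq)])
log₁₀(10.7) = +1.029
pH = 5.99 + (+1.029) = 7.02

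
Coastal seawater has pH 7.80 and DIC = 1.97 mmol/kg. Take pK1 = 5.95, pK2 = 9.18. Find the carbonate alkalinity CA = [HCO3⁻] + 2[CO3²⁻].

CA = [HCO3⁻] + 2[CO3²⁻] = (α₁ + 2α₂)·DIC
At pH 7.80: [H⁺]/K1 = 10^-1.85 = 0.014125, K2/[H⁺] = 10^-1.38 = 0.041687
α₁ = 1/(1 + 0.014125 + 0.041687) = 1/1.0558 = 0.9471; α₂ = α₁·K2/[H⁺] = 0.03948
α₁ + 2α₂ = 1.0261
CA = 1.0261 × 1.97 = 2.02 mmol/kg

CA = 2.02 mmol/kg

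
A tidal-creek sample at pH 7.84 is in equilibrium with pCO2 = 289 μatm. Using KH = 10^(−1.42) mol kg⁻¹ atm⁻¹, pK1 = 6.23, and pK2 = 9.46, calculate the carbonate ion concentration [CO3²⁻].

[CO3²⁻] = 10.7 μmol/kg

[CO2*] = KH · pCO2 = 10^(−1.42) × 289×10^-6 = 1.099×10^-5 mol/kg
α₀ = 1/(1 + K1/[H⁺] + K1K2/[H⁺]²) = 1/(1 + 10^+1.61 + 10^-0.01) = 0.02341
DIC = [CO2*]/α₀ = 1.099×10^-5 / 0.02341 = 0.4693 mmol/kg
[CO3²⁻] = α₂·DIC; α₂ = 0.02288, so [CO3²⁻] = 0.02288 × 0.4693 = 0.0107 mmol/kg = 10.7 μmol/kg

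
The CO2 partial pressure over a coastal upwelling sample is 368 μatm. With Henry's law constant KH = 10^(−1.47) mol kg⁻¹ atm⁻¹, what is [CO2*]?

KH = 10^(−1.47) = 3.388×10^-2 mol kg⁻¹ atm⁻¹
[CO2*] = KH · pCO2 = 3.388×10^-2 × 368×10^-6 atm = 1.25×10^-5 mol/kg

[CO2*] = 12.5 μmol/kg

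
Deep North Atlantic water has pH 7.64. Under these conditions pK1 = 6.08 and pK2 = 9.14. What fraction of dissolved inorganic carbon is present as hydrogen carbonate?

α₁ = 0.944

α₁ = 1 / (1 + [H⁺]/K1 + K2/[H⁺]) = 1 / (1 + 10^-1.56 + 10^-1.50)
   = 1 / (1 + 0.027542 + 0.031623) = 1/1.0592 = 0.9441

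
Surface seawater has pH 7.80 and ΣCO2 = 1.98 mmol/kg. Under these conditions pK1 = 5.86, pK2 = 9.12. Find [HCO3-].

[HCO3⁻] = 1.87 mmol/kg

α₁ = 1 / (1 + [H⁺]/K1 + K2/[H⁺]) = 1 / (1 + 10^-1.94 + 10^-1.32)
   = 1 / (1 + 0.011482 + 0.047863) = 1/1.0593 = 0.9440
[HCO3⁻] = α₁ × DIC = 0.9440 × 1.98 = 1.87 mmol/kg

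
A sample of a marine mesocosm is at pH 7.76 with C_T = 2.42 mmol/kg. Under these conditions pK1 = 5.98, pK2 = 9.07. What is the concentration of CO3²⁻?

α₂ = 1 / (1 + [H⁺]/K2 + [H⁺]²/(K1K2)) = 1 / (1 + 10^+1.31 + 10^-0.47)
   = 1 / (1 + 20.417 + 0.33884) = 1/21.756 = 0.04596
[CO3²⁻] = α₂ × DIC = 0.04596 × 2.42 = 0.111 mmol/kg

[CO3²⁻] = 0.111 mmol/kg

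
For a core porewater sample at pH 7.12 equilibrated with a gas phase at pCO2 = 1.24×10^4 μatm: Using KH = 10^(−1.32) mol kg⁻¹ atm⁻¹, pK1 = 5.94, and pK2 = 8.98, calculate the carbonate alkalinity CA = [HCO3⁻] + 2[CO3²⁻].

CA = 9.23 mmol/kg

[CO2*] = KH · pCO2 = 10^(−1.32) × 1.24×10^4×10^-6 = 5.935×10^-4 mol/kg
α₀ = 1/(1 + K1/[H⁺] + K1K2/[H⁺]²) = 1/(1 + 10^+1.18 + 10^-0.68) = 0.06118
DIC = [CO2*]/α₀ = 5.935×10^-4 / 0.06118 = 9.701 mmol/kg
CA = (α₁ + 2α₂)·DIC = (0.9260 + 2×0.01278) × 9.701 = 9.23 mmol/kg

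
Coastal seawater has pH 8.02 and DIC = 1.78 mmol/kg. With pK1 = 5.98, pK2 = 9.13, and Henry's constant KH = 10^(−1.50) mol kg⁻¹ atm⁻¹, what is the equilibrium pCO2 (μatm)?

pCO2 = 472 μatm

α₀ = 1 / (1 + K1/[H⁺] + K1K2/[H⁺]²) = 1 / (1 + 10^+2.04 + 10^+0.93)
   = 1 / (1 + 109.65 + 8.5114) = 1/119.16 = 0.008392
[CO2*] = α₀ × DIC = 0.008392 × 1.78 = 0.01494 mmol/kg = 14.94 μmol/kg
pCO2 = [CO2*]/KH = 1.494×10^-5 / 3.162×10^-2 = 472 μatm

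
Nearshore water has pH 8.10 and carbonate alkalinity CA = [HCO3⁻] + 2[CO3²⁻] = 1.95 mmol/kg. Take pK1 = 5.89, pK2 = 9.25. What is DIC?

CA = [HCO3⁻] + 2[CO3²⁻] = (α₁ + 2α₂)·DIC
At pH 8.10: [H⁺]/K1 = 10^-2.21 = 0.0061660, K2/[H⁺] = 10^-1.15 = 0.070795
α₁ = 1/(1 + 0.0061660 + 0.070795) = 1/1.0770 = 0.9285; α₂ = α₁·K2/[H⁺] = 0.06574
α₁ + 2α₂ = 1.0600
DIC = CA / (α₁ + 2α₂) = 1.95 / 1.0600 = 1.84 mmol/kg

DIC = 1.84 mmol/kg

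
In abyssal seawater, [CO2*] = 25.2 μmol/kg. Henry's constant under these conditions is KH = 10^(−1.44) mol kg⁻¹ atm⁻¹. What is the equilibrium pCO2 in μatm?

KH = 10^(−1.44) = 3.631×10^-2 mol kg⁻¹ atm⁻¹
pCO2 = [CO2*]/KH = 25.2×10^-6 / 3.631×10^-2 = 6.94×10^-4 atm = 694 μatm

pCO2 = 694 μatm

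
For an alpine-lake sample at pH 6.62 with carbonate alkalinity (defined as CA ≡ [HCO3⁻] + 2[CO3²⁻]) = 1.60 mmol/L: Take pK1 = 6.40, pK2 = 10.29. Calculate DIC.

CA = [HCO3⁻] + 2[CO3²⁻] = (α₁ + 2α₂)·DIC
At pH 6.62: [H⁺]/K1 = 10^-0.22 = 0.60256, K2/[H⁺] = 10^-3.67 = 0.00021380
α₁ = 1/(1 + 0.60256 + 0.00021380) = 1/1.6028 = 0.6239; α₂ = α₁·K2/[H⁺] = 0.0001334
α₁ + 2α₂ = 0.6242
DIC = CA / (α₁ + 2α₂) = 1.60 / 0.6242 = 2.56 mmol/L

DIC = 2.56 mmol/L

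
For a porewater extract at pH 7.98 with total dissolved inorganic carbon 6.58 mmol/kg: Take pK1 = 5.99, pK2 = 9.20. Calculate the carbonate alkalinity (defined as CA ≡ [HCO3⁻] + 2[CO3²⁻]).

CA = 6.89 mmol/kg

CA = [HCO3⁻] + 2[CO3²⁻] = (α₁ + 2α₂)·DIC
At pH 7.98: [H⁺]/K1 = 10^-1.99 = 0.010233, K2/[H⁺] = 10^-1.22 = 0.060256
α₁ = 1/(1 + 0.010233 + 0.060256) = 1/1.0705 = 0.9342; α₂ = α₁·K2/[H⁺] = 0.05629
α₁ + 2α₂ = 1.0467
CA = 1.0467 × 6.58 = 6.89 mmol/kg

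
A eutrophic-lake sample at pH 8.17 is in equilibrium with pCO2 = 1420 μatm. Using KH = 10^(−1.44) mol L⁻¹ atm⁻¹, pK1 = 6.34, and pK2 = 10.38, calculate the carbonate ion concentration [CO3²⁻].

[CO3²⁻] = 0.0215 mmol/L

[CO2*] = KH · pCO2 = 10^(−1.44) × 1420×10^-6 = 5.156×10^-5 mol/L
α₀ = 1/(1 + K1/[H⁺] + K1K2/[H⁺]²) = 1/(1 + 10^+1.83 + 10^-0.38) = 0.01449
DIC = [CO2*]/α₀ = 5.156×10^-5 / 0.01449 = 3.559 mmol/L
[CO3²⁻] = α₂·DIC; α₂ = 0.006039, so [CO3²⁻] = 0.006039 × 3.559 = 0.0215 mmol/L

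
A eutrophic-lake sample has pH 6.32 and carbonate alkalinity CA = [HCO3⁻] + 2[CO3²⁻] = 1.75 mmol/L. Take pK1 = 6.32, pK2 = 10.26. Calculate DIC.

CA = [HCO3⁻] + 2[CO3²⁻] = (α₁ + 2α₂)·DIC
At pH 6.32: [H⁺]/K1 = 10^0.00 = 1.0000, K2/[H⁺] = 10^-3.94 = 0.00011482
α₁ = 1/(1 + 1.0000 + 0.00011482) = 1/2.0001 = 0.5000; α₂ = α₁·K2/[H⁺] = 5.740×10^-5
α₁ + 2α₂ = 0.5001
DIC = CA / (α₁ + 2α₂) = 1.75 / 0.5001 = 3.50 mmol/L

DIC = 3.50 mmol/L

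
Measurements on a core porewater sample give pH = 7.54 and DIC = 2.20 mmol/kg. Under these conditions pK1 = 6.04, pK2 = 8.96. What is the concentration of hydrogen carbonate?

[HCO3⁻] = 2.06 mmol/kg

α₁ = 1 / (1 + [H⁺]/K1 + K2/[H⁺]) = 1 / (1 + 10^-1.50 + 10^-1.42)
   = 1 / (1 + 0.031623 + 0.038019) = 1/1.0696 = 0.9349
[HCO3⁻] = α₁ × DIC = 0.9349 × 2.20 = 2.06 mmol/kg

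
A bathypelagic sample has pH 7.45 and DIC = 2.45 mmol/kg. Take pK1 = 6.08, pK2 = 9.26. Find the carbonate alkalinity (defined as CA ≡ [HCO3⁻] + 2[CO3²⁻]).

CA = [HCO3⁻] + 2[CO3²⁻] = (α₁ + 2α₂)·DIC
At pH 7.45: [H⁺]/K1 = 10^-1.37 = 0.042658, K2/[H⁺] = 10^-1.81 = 0.015488
α₁ = 1/(1 + 0.042658 + 0.015488) = 1/1.0581 = 0.9450; α₂ = α₁·K2/[H⁺] = 0.01464
α₁ + 2α₂ = 0.9743
CA = 0.9743 × 2.45 = 2.39 mmol/kg

CA = 2.39 mmol/kg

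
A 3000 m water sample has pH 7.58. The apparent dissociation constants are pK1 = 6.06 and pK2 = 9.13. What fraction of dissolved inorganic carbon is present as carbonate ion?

α₂ = 0.0266

α₂ = 1 / (1 + [H⁺]/K2 + [H⁺]²/(K1K2)) = 1 / (1 + 10^+1.55 + 10^+0.03)
   = 1 / (1 + 35.481 + 1.0715) = 1/37.553 = 0.02663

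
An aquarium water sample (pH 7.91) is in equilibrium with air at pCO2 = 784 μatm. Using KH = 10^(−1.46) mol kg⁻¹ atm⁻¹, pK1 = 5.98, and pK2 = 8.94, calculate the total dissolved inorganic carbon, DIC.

[CO2*] = KH · pCO2 = 10^(−1.46) × 784×10^-6 = 2.718×10^-5 mol/kg
α₀ = 1/(1 + K1/[H⁺] + K1K2/[H⁺]²) = 1/(1 + 10^+1.93 + 10^+0.90) = 0.01063
DIC = [CO2*]/α₀ = 2.718×10^-5 / 0.01063 = 2.56 mmol/kg

DIC = 2.56 mmol/kg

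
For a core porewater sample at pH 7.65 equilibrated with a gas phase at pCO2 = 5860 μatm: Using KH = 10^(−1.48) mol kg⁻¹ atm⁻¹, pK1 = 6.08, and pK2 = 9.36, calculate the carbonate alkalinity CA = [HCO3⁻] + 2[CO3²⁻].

[CO2*] = KH · pCO2 = 10^(−1.48) × 5860×10^-6 = 1.940×10^-4 mol/kg
α₀ = 1/(1 + K1/[H⁺] + K1K2/[H⁺]²) = 1/(1 + 10^+1.57 + 10^-0.14) = 0.02572
DIC = [CO2*]/α₀ = 1.940×10^-4 / 0.02572 = 7.544 mmol/kg
CA = (α₁ + 2α₂)·DIC = (0.9556 + 2×0.01863) × 7.544 = 7.49 mmol/kg

CA = 7.49 mmol/kg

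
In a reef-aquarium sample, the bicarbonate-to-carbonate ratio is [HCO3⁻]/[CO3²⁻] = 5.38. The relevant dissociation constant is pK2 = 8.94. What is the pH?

pH = 8.21

From K2 = [H⁺][CO3²⁻]/[HCO3⁻]:  pH = pK2 − log₁₀([HCO3⁻]/[CO3²⁻])
log₁₀(5.38) = +0.731
pH = 8.94 − (+0.731) = 8.21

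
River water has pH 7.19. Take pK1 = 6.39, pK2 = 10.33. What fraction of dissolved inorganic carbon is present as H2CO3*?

α₀ = 1 / (1 + K1/[H⁺] + K1K2/[H⁺]²) = 1 / (1 + 10^+0.80 + 10^-2.34)
   = 1 / (1 + 6.3096 + 0.0045709) = 1/7.3141 = 0.1367

α₀ = 0.137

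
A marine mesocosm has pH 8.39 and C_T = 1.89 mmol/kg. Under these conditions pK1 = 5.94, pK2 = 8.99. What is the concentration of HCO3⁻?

[HCO3⁻] = 1.51 mmol/kg

α₁ = 1 / (1 + [H⁺]/K1 + K2/[H⁺]) = 1 / (1 + 10^-2.45 + 10^-0.60)
   = 1 / (1 + 0.0035481 + 0.25119) = 1/1.2547 = 0.7970
[HCO3⁻] = α₁ × DIC = 0.7970 × 1.89 = 1.51 mmol/kg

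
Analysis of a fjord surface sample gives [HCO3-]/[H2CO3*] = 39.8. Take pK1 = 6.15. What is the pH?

pH = 7.75

From K1 = [H⁺][HCO3-]/[H2CO3*]:  pH = pK1 + log₁₀([HCO3-]/[H2CO3*])
log₁₀(39.8) = +1.600
pH = 6.15 + (+1.600) = 7.75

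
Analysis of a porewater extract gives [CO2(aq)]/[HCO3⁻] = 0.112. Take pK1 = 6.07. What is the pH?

pH = 7.02

From K1 = [H⁺][HCO3⁻]/[CO2(aq)]:  pH = pK1 − log₁₀([CO2(aq)]/[HCO3⁻])
log₁₀(0.112) = -0.951
pH = 6.07 − (-0.951) = 7.02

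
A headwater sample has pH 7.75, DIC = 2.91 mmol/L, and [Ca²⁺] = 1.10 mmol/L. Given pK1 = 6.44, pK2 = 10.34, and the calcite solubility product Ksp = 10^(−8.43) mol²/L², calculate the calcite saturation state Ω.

Ω = 2.11

α₂ = 1 / (1 + [H⁺]/K2 + [H⁺]²/(K1K2)) = 1 / (1 + 10^+2.59 + 10^+1.28)
   = 1 / (1 + 389.05 + 19.055) = 1/409.10 = 0.002444
[CO3²⁻] = α₂ × DIC = 0.002444 × 2.91 = 0.007113 mmol/L = 7.113 μmol/L
Ksp = 10^(−8.43) = 3.715×10^-9
Ω = [Ca²⁺][CO3²⁻]/Ksp = (1.10×10^-3)(7.113×10^-6) / 3.715×10^-9 = 2.11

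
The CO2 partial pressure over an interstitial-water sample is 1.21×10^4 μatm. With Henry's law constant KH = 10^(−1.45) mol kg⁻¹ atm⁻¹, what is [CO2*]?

[CO2*] = 429 μmol/kg

KH = 10^(−1.45) = 3.548×10^-2 mol kg⁻¹ atm⁻¹
[CO2*] = KH · pCO2 = 3.548×10^-2 × 1.21×10^4×10^-6 atm = 4.29×10^-4 mol/kg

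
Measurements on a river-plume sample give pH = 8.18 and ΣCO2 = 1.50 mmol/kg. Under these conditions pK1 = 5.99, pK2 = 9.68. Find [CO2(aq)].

[CO2*] = 9.33 μmol/kg

α₀ = 1 / (1 + K1/[H⁺] + K1K2/[H⁺]²) = 1 / (1 + 10^+2.19 + 10^+0.69)
   = 1 / (1 + 154.88 + 4.8978) = 1/160.78 = 0.006220
[CO2*] = α₀ × DIC = 0.006220 × 1.50 = 0.00933 mmol/kg = 9.33 μmol/kg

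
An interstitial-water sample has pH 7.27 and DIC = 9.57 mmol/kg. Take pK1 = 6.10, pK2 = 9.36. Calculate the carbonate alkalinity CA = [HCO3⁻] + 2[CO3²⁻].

CA = [HCO3⁻] + 2[CO3²⁻] = (α₁ + 2α₂)·DIC
At pH 7.27: [H⁺]/K1 = 10^-1.17 = 0.067608, K2/[H⁺] = 10^-2.09 = 0.0081283
α₁ = 1/(1 + 0.067608 + 0.0081283) = 1/1.0757 = 0.9296; α₂ = α₁·K2/[H⁺] = 0.007556
α₁ + 2α₂ = 0.9447
CA = 0.9447 × 9.57 = 9.04 mmol/kg

CA = 9.04 mmol/kg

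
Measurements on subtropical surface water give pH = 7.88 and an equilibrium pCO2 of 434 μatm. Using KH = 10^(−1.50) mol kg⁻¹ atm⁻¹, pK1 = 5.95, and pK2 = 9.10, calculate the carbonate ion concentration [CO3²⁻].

[CO3²⁻] = 0.0704 mmol/kg

[CO2*] = KH · pCO2 = 10^(−1.50) × 434×10^-6 = 1.372×10^-5 mol/kg
α₀ = 1/(1 + K1/[H⁺] + K1K2/[H⁺]²) = 1/(1 + 10^+1.93 + 10^+0.71) = 0.01096
DIC = [CO2*]/α₀ = 1.372×10^-5 / 0.01096 = 1.252 mmol/kg
[CO3²⁻] = α₂·DIC; α₂ = 0.05621, so [CO3²⁻] = 0.05621 × 1.252 = 0.0704 mmol/kg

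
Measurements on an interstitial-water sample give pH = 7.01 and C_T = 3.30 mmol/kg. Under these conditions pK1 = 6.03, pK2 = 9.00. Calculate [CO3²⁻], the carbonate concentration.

[CO3²⁻] = 0.0303 mmol/kg

α₂ = 1 / (1 + [H⁺]/K2 + [H⁺]²/(K1K2)) = 1 / (1 + 10^+1.99 + 10^+1.01)
   = 1 / (1 + 97.724 + 10.233) = 1/108.96 = 0.009178
[CO3²⁻] = α₂ × DIC = 0.009178 × 3.30 = 0.0303 mmol/kg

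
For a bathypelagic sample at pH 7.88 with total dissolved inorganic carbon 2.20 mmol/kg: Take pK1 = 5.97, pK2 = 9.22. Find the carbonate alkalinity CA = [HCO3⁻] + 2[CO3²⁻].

CA = 2.27 mmol/kg

CA = [HCO3⁻] + 2[CO3²⁻] = (α₁ + 2α₂)·DIC
At pH 7.88: [H⁺]/K1 = 10^-1.91 = 0.012303, K2/[H⁺] = 10^-1.34 = 0.045709
α₁ = 1/(1 + 0.012303 + 0.045709) = 1/1.0580 = 0.9452; α₂ = α₁·K2/[H⁺] = 0.04320
α₁ + 2α₂ = 1.0316
CA = 1.0316 × 2.20 = 2.27 mmol/kg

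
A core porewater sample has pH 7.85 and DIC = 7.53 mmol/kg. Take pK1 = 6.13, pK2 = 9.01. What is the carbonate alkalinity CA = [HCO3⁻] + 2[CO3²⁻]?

CA = [HCO3⁻] + 2[CO3²⁻] = (α₁ + 2α₂)·DIC
At pH 7.85: [H⁺]/K1 = 10^-1.72 = 0.019055, K2/[H⁺] = 10^-1.16 = 0.069183
α₁ = 1/(1 + 0.019055 + 0.069183) = 1/1.0882 = 0.9189; α₂ = α₁·K2/[H⁺] = 0.06357
α₁ + 2α₂ = 1.0461
CA = 1.0461 × 7.53 = 7.88 mmol/kg

CA = 7.88 mmol/kg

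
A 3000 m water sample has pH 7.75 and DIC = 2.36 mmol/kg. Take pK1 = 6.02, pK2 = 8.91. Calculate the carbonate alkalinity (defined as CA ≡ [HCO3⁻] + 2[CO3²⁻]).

CA = [HCO3⁻] + 2[CO3²⁻] = (α₁ + 2α₂)·DIC
At pH 7.75: [H⁺]/K1 = 10^-1.73 = 0.018621, K2/[H⁺] = 10^-1.16 = 0.069183
α₁ = 1/(1 + 0.018621 + 0.069183) = 1/1.0878 = 0.9193; α₂ = α₁·K2/[H⁺] = 0.06360
α₁ + 2α₂ = 1.0465
CA = 1.0465 × 2.36 = 2.47 mmol/kg

CA = 2.47 mmol/kg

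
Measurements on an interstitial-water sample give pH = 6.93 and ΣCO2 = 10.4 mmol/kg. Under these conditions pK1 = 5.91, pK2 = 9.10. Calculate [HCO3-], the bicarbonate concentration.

[HCO3⁻] = 9.44 mmol/kg

α₁ = 1 / (1 + [H⁺]/K1 + K2/[H⁺]) = 1 / (1 + 10^-1.02 + 10^-2.17)
   = 1 / (1 + 0.095499 + 0.0067608) = 1/1.1023 = 0.9072
[HCO3⁻] = α₁ × DIC = 0.9072 × 10.4 = 9.44 mmol/kg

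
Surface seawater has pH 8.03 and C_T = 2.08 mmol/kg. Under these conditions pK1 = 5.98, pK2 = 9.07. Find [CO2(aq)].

[CO2*] = 16.9 μmol/kg

α₀ = 1 / (1 + K1/[H⁺] + K1K2/[H⁺]²) = 1 / (1 + 10^+2.05 + 10^+1.01)
   = 1 / (1 + 112.20 + 10.233) = 1/123.43 = 0.008101
[CO2*] = α₀ × DIC = 0.008101 × 2.08 = 0.0169 mmol/kg = 16.9 μmol/kg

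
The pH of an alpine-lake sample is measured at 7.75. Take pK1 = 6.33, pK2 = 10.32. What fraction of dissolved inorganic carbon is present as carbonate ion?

α₂ = 0.00259

α₂ = 1 / (1 + [H⁺]/K2 + [H⁺]²/(K1K2)) = 1 / (1 + 10^+2.57 + 10^+1.15)
   = 1 / (1 + 371.54 + 14.125) = 1/386.66 = 0.002586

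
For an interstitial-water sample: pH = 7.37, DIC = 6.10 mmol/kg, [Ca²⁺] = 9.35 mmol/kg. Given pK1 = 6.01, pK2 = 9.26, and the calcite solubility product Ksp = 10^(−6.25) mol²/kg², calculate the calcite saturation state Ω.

Ω = 1.24

α₂ = 1 / (1 + [H⁺]/K2 + [H⁺]²/(K1K2)) = 1 / (1 + 10^+1.89 + 10^+0.53)
   = 1 / (1 + 77.625 + 3.3884) = 1/82.013 = 0.01219
[CO3²⁻] = α₂ × DIC = 0.01219 × 6.10 = 0.07438 mmol/kg
Ksp = 10^(−6.25) = 5.623×10^-7
Ω = [Ca²⁺][CO3²⁻]/Ksp = (9.35×10^-3)(7.438×10^-5) / 5.623×10^-7 = 1.24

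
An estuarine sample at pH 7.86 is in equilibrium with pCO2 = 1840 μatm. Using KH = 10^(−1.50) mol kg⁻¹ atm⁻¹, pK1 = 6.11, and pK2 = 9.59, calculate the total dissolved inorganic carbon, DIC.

DIC = 3.39 mmol/kg

[CO2*] = KH · pCO2 = 10^(−1.50) × 1840×10^-6 = 5.819×10^-5 mol/kg
α₀ = 1/(1 + K1/[H⁺] + K1K2/[H⁺]²) = 1/(1 + 10^+1.75 + 10^+0.02) = 0.01716
DIC = [CO2*]/α₀ = 5.819×10^-5 / 0.01716 = 3.39 mmol/kg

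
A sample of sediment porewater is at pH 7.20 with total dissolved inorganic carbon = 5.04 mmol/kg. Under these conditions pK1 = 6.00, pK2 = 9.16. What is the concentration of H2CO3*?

α₀ = 1 / (1 + K1/[H⁺] + K1K2/[H⁺]²) = 1 / (1 + 10^+1.20 + 10^-0.76)
   = 1 / (1 + 15.849 + 0.17378) = 1/17.023 = 0.05875
[CO2*] = α₀ × DIC = 0.05875 × 5.04 = 0.296 mmol/kg

[CO2*] = 0.296 mmol/kg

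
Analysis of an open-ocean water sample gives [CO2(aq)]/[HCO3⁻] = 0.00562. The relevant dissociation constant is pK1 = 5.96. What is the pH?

pH = 8.21

From K1 = [H⁺][HCO3⁻]/[CO2(aq)]:  pH = pK1 − log₁₀([CO2(aq)]/[HCO3⁻])
log₁₀(0.00562) = -2.250
pH = 5.96 − (-2.250) = 8.21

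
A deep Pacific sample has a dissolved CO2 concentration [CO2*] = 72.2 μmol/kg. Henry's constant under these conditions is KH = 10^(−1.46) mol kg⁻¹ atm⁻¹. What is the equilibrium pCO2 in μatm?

KH = 10^(−1.46) = 3.467×10^-2 mol kg⁻¹ atm⁻¹
pCO2 = [CO2*]/KH = 72.2×10^-6 / 3.467×10^-2 = 2.08×10^-3 atm = 2080 μatm

pCO2 = 2080 μatm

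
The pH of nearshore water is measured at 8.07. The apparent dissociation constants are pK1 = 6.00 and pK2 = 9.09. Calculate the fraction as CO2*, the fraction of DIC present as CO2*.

α₀ = 0.00771

α₀ = 1 / (1 + K1/[H⁺] + K1K2/[H⁺]²) = 1 / (1 + 10^+2.07 + 10^+1.05)
   = 1 / (1 + 117.49 + 11.220) = 1/129.71 = 0.007710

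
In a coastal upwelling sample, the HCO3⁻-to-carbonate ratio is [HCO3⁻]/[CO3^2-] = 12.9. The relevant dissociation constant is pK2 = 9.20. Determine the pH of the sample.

From K2 = [H⁺][CO3^2-]/[HCO3⁻]:  pH = pK2 − log₁₀([HCO3⁻]/[CO3^2-])
log₁₀(12.9) = +1.111
pH = 9.20 − (+1.111) = 8.09

pH = 8.09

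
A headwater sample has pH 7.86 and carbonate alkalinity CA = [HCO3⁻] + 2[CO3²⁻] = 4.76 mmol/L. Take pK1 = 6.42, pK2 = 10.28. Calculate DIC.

DIC = 4.91 mmol/L

CA = [HCO3⁻] + 2[CO3²⁻] = (α₁ + 2α₂)·DIC
At pH 7.86: [H⁺]/K1 = 10^-1.44 = 0.036308, K2/[H⁺] = 10^-2.42 = 0.0038019
α₁ = 1/(1 + 0.036308 + 0.0038019) = 1/1.0401 = 0.9614; α₂ = α₁·K2/[H⁺] = 0.003655
α₁ + 2α₂ = 0.9687
DIC = CA / (α₁ + 2α₂) = 4.76 / 0.9687 = 4.91 mmol/L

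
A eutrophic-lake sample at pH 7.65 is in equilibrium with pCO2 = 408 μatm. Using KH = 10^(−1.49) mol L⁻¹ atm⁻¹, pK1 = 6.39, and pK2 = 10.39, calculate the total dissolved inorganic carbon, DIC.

[CO2*] = KH · pCO2 = 10^(−1.49) × 408×10^-6 = 1.320×10^-5 mol/L
α₀ = 1/(1 + K1/[H⁺] + K1K2/[H⁺]²) = 1/(1 + 10^+1.26 + 10^-1.48) = 0.05200
DIC = [CO2*]/α₀ = 1.320×10^-5 / 0.05200 = 0.254 mmol/L

DIC = 0.254 mmol/L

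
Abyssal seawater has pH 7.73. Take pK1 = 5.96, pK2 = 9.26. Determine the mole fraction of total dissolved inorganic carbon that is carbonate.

α₂ = 0.0282

α₂ = 1 / (1 + [H⁺]/K2 + [H⁺]²/(K1K2)) = 1 / (1 + 10^+1.53 + 10^-0.24)
   = 1 / (1 + 33.884 + 0.57544) = 1/35.460 = 0.02820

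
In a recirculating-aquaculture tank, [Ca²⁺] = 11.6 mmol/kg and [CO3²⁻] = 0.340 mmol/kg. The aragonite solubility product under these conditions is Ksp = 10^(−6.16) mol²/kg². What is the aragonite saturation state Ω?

Ω = 5.70

Ksp = 10^(−6.16) = 6.918×10^-7
Ω = [Ca²⁺][CO3²⁻]/Ksp = (11.6×10^-3)(0.340×10^-3) / 6.918×10^-7 = 5.70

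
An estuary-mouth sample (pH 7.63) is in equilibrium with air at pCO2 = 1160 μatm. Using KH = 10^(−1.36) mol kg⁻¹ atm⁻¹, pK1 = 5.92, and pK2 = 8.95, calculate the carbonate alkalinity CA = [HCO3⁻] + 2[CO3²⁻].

CA = 2.85 mmol/kg

[CO2*] = KH · pCO2 = 10^(−1.36) × 1160×10^-6 = 5.064×10^-5 mol/kg
α₀ = 1/(1 + K1/[H⁺] + K1K2/[H⁺]²) = 1/(1 + 10^+1.71 + 10^+0.39) = 0.01827
DIC = [CO2*]/α₀ = 5.064×10^-5 / 0.01827 = 2.772 mmol/kg
CA = (α₁ + 2α₂)·DIC = (0.9369 + 2×0.04484) × 2.772 = 2.85 mmol/kg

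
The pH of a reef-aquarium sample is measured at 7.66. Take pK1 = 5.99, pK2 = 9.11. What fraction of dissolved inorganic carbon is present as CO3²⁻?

α₂ = 0.0336

α₂ = 1 / (1 + [H⁺]/K2 + [H⁺]²/(K1K2)) = 1 / (1 + 10^+1.45 + 10^-0.22)
   = 1 / (1 + 28.184 + 0.60256) = 1/29.786 = 0.03357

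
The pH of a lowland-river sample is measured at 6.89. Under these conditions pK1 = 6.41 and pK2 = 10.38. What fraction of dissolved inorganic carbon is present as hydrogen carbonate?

α₁ = 1 / (1 + [H⁺]/K1 + K2/[H⁺]) = 1 / (1 + 10^-0.48 + 10^-3.49)
   = 1 / (1 + 0.33113 + 0.00032359) = 1/1.3315 = 0.7511

α₁ = 0.751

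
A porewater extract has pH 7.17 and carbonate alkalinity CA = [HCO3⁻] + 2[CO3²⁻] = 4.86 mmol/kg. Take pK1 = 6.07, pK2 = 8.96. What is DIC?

DIC = 5.16 mmol/kg

CA = [HCO3⁻] + 2[CO3²⁻] = (α₁ + 2α₂)·DIC
At pH 7.17: [H⁺]/K1 = 10^-1.10 = 0.079433, K2/[H⁺] = 10^-1.79 = 0.016218
α₁ = 1/(1 + 0.079433 + 0.016218) = 1/1.0957 = 0.9127; α₂ = α₁·K2/[H⁺] = 0.01480
α₁ + 2α₂ = 0.9423
DIC = CA / (α₁ + 2α₂) = 4.86 / 0.9423 = 5.16 mmol/kg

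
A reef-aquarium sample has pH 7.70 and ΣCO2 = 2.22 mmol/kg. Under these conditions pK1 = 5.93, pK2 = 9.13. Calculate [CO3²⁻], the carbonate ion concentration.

α₂ = 1 / (1 + [H⁺]/K2 + [H⁺]²/(K1K2)) = 1 / (1 + 10^+1.43 + 10^-0.34)
   = 1 / (1 + 26.915 + 0.45709) = 1/28.372 = 0.03525
[CO3²⁻] = α₂ × DIC = 0.03525 × 2.22 = 0.0782 mmol/kg

[CO3²⁻] = 0.0782 mmol/kg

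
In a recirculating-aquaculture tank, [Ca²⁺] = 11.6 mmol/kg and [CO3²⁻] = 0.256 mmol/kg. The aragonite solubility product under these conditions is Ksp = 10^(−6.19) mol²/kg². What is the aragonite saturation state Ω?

Ksp = 10^(−6.19) = 6.457×10^-7
Ω = [Ca²⁺][CO3²⁻]/Ksp = (11.6×10^-3)(0.256×10^-3) / 6.457×10^-7 = 4.60

Ω = 4.60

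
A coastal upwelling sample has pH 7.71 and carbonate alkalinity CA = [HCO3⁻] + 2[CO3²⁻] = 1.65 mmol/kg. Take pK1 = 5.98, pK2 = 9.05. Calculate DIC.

CA = [HCO3⁻] + 2[CO3²⁻] = (α₁ + 2α₂)·DIC
At pH 7.71: [H⁺]/K1 = 10^-1.73 = 0.018621, K2/[H⁺] = 10^-1.34 = 0.045709
α₁ = 1/(1 + 0.018621 + 0.045709) = 1/1.0643 = 0.9396; α₂ = α₁·K2/[H⁺] = 0.04295
α₁ + 2α₂ = 1.0255
DIC = CA / (α₁ + 2α₂) = 1.65 / 1.0255 = 1.61 mmol/kg

DIC = 1.61 mmol/kg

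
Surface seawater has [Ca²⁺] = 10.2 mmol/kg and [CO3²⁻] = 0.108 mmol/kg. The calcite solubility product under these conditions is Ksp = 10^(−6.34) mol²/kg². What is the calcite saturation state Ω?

Ω = 2.41

Ksp = 10^(−6.34) = 4.571×10^-7
Ω = [Ca²⁺][CO3²⁻]/Ksp = (10.2×10^-3)(0.108×10^-3) / 4.571×10^-7 = 2.41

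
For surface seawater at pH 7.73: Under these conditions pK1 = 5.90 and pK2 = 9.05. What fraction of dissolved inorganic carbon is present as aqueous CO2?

α₀ = 0.0139

α₀ = 1 / (1 + K1/[H⁺] + K1K2/[H⁺]²) = 1 / (1 + 10^+1.83 + 10^+0.51)
   = 1 / (1 + 67.608 + 3.2359) = 1/71.844 = 0.01392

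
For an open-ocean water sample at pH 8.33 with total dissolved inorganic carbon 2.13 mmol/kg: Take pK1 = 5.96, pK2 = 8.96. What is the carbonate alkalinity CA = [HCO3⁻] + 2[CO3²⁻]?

CA = 2.53 mmol/kg

CA = [HCO3⁻] + 2[CO3²⁻] = (α₁ + 2α₂)·DIC
At pH 8.33: [H⁺]/K1 = 10^-2.37 = 0.0042658, K2/[H⁺] = 10^-0.63 = 0.23442
α₁ = 1/(1 + 0.0042658 + 0.23442) = 1/1.2387 = 0.8073; α₂ = α₁·K2/[H⁺] = 0.1893
α₁ + 2α₂ = 1.1858
CA = 1.1858 × 2.13 = 2.53 mmol/kg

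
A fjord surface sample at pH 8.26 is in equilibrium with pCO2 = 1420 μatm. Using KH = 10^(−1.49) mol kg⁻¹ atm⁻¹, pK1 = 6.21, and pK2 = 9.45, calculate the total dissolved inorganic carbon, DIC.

[CO2*] = KH · pCO2 = 10^(−1.49) × 1420×10^-6 = 4.595×10^-5 mol/kg
α₀ = 1/(1 + K1/[H⁺] + K1K2/[H⁺]²) = 1/(1 + 10^+2.05 + 10^+0.86) = 0.008302
DIC = [CO2*]/α₀ = 4.595×10^-5 / 0.008302 = 5.53 mmol/kg

DIC = 5.53 mmol/kg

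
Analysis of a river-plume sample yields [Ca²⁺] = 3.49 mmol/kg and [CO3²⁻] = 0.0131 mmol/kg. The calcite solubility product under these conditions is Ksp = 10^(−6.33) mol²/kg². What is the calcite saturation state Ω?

Ksp = 10^(−6.33) = 4.677×10^-7
Ω = [Ca²⁺][CO3²⁻]/Ksp = (3.49×10^-3)(0.0131×10^-3) / 4.677×10^-7 = 0.0977

Ω = 0.0977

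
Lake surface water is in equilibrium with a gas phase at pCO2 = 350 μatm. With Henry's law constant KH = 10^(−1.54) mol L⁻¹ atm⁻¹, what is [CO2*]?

[CO2*] = 10.1 μmol/L

KH = 10^(−1.54) = 2.884×10^-2 mol L⁻¹ atm⁻¹
[CO2*] = KH · pCO2 = 2.884×10^-2 × 350×10^-6 atm = 1.01×10^-5 mol/L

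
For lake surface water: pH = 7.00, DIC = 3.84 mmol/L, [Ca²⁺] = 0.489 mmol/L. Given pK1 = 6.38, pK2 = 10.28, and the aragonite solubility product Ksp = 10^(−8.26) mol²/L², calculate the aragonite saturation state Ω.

α₂ = 1 / (1 + [H⁺]/K2 + [H⁺]²/(K1K2)) = 1 / (1 + 10^+3.28 + 10^+2.66)
   = 1 / (1 + 1905.5 + 457.09) = 1/2363.5 = 0.0004231
[CO3²⁻] = α₂ × DIC = 0.0004231 × 3.84 = 0.001625 mmol/L = 1.625 μmol/L
Ksp = 10^(−8.26) = 5.495×10^-9
Ω = [Ca²⁺][CO3²⁻]/Ksp = (0.489×10^-3)(1.625×10^-6) / 5.495×10^-9 = 0.145

Ω = 0.145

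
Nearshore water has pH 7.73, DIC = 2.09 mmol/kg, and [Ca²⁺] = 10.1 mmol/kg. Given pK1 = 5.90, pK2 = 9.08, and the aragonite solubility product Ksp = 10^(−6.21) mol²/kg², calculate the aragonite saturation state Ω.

α₂ = 1 / (1 + [H⁺]/K2 + [H⁺]²/(K1K2)) = 1 / (1 + 10^+1.35 + 10^-0.48)
   = 1 / (1 + 22.387 + 0.33113) = 1/23.718 = 0.04216
[CO3²⁻] = α₂ × DIC = 0.04216 × 2.09 = 0.08812 mmol/kg
Ksp = 10^(−6.21) = 6.166×10^-7
Ω = [Ca²⁺][CO3²⁻]/Ksp = (10.1×10^-3)(8.812×10^-5) / 6.166×10^-7 = 1.44

Ω = 1.44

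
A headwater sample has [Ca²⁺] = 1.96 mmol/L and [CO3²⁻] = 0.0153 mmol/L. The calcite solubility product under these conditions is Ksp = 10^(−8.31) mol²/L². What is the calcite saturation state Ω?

Ksp = 10^(−8.31) = 4.898×10^-9
Ω = [Ca²⁺][CO3²⁻]/Ksp = (1.96×10^-3)(0.0153×10^-3) / 4.898×10^-9 = 6.12

Ω = 6.12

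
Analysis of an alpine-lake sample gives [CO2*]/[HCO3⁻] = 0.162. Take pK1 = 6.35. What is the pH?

From K1 = [H⁺][HCO3⁻]/[CO2*]:  pH = pK1 − log₁₀([CO2*]/[HCO3⁻])
log₁₀(0.162) = -0.790
pH = 6.35 − (-0.790) = 7.14

pH = 7.14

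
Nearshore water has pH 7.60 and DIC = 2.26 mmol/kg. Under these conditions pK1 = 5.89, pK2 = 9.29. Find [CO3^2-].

α₂ = 1 / (1 + [H⁺]/K2 + [H⁺]²/(K1K2)) = 1 / (1 + 10^+1.69 + 10^-0.02)
   = 1 / (1 + 48.978 + 0.95499) = 1/50.933 = 0.01963
[CO3²⁻] = α₂ × DIC = 0.01963 × 2.26 = 0.0444 mmol/kg

[CO3²⁻] = 0.0444 mmol/kg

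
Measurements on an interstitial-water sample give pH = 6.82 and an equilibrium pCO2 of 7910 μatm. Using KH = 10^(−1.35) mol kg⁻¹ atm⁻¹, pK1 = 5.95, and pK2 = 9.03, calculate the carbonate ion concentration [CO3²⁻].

[CO2*] = KH · pCO2 = 10^(−1.35) × 7910×10^-6 = 3.533×10^-4 mol/kg
α₀ = 1/(1 + K1/[H⁺] + K1K2/[H⁺]²) = 1/(1 + 10^+0.87 + 10^-1.34) = 0.1182
DIC = [CO2*]/α₀ = 3.533×10^-4 / 0.1182 = 2.989 mmol/kg
[CO3²⁻] = α₂·DIC; α₂ = 0.005404, so [CO3²⁻] = 0.005404 × 2.989 = 0.0162 mmol/kg = 16.2 μmol/kg

[CO3²⁻] = 16.2 μmol/kg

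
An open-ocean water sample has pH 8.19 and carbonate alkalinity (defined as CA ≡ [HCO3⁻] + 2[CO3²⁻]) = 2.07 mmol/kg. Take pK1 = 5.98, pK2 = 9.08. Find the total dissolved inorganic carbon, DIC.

CA = [HCO3⁻] + 2[CO3²⁻] = (α₁ + 2α₂)·DIC
At pH 8.19: [H⁺]/K1 = 10^-2.21 = 0.0061660, K2/[H⁺] = 10^-0.89 = 0.12882
α₁ = 1/(1 + 0.0061660 + 0.12882) = 1/1.1350 = 0.8811; α₂ = α₁·K2/[H⁺] = 0.1135
α₁ + 2α₂ = 1.1081
DIC = CA / (α₁ + 2α₂) = 2.07 / 1.1081 = 1.87 mmol/kg

DIC = 1.87 mmol/kg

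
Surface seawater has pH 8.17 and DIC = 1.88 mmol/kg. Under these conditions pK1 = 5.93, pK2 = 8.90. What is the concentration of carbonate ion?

[CO3²⁻] = 0.294 mmol/kg

α₂ = 1 / (1 + [H⁺]/K2 + [H⁺]²/(K1K2)) = 1 / (1 + 10^+0.73 + 10^-1.51)
   = 1 / (1 + 5.3703 + 0.030903) = 1/6.4012 = 0.1562
[CO3²⁻] = α₂ × DIC = 0.1562 × 1.88 = 0.294 mmol/kg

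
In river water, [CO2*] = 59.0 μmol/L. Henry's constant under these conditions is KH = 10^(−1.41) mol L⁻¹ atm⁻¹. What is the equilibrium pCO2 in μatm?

KH = 10^(−1.41) = 3.890×10^-2 mol L⁻¹ atm⁻¹
pCO2 = [CO2*]/KH = 59.0×10^-6 / 3.890×10^-2 = 1.52×10^-3 atm = 1520 μatm

pCO2 = 1520 μatm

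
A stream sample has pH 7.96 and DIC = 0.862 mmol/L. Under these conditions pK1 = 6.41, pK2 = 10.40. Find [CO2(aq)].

α₀ = 1 / (1 + K1/[H⁺] + K1K2/[H⁺]²) = 1 / (1 + 10^+1.55 + 10^-0.89)
   = 1 / (1 + 35.481 + 0.12882) = 1/36.610 = 0.02731
[CO2*] = α₀ × DIC = 0.02731 × 0.862 = 0.0235 mmol/L

[CO2*] = 0.0235 mmol/L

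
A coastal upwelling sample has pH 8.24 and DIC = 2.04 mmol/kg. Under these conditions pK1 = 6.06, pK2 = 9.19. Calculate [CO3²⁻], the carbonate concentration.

[CO3²⁻] = 0.205 mmol/kg

α₂ = 1 / (1 + [H⁺]/K2 + [H⁺]²/(K1K2)) = 1 / (1 + 10^+0.95 + 10^-1.23)
   = 1 / (1 + 8.9125 + 0.058884) = 1/9.9714 = 0.1003
[CO3²⁻] = α₂ × DIC = 0.1003 × 2.04 = 0.205 mmol/kg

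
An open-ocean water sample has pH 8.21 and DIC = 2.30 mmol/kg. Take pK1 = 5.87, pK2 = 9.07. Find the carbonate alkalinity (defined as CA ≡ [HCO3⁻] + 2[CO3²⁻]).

CA = [HCO3⁻] + 2[CO3²⁻] = (α₁ + 2α₂)·DIC
At pH 8.21: [H⁺]/K1 = 10^-2.34 = 0.0045709, K2/[H⁺] = 10^-0.86 = 0.13804
α₁ = 1/(1 + 0.0045709 + 0.13804) = 1/1.1426 = 0.8752; α₂ = α₁·K2/[H⁺] = 0.1208
α₁ + 2α₂ = 1.1168
CA = 1.1168 × 2.30 = 2.57 mmol/kg

CA = 2.57 mmol/kg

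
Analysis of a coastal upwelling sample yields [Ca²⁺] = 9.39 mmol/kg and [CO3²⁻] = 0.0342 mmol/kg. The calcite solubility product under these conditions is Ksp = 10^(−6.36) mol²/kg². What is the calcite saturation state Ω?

Ω = 0.736

Ksp = 10^(−6.36) = 4.365×10^-7
Ω = [Ca²⁺][CO3²⁻]/Ksp = (9.39×10^-3)(0.0342×10^-3) / 4.365×10^-7 = 0.736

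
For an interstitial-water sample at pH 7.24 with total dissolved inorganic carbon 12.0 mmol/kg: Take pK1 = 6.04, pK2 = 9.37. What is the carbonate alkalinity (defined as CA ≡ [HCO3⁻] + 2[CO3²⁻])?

CA = [HCO3⁻] + 2[CO3²⁻] = (α₁ + 2α₂)·DIC
At pH 7.24: [H⁺]/K1 = 10^-1.20 = 0.063096, K2/[H⁺] = 10^-2.13 = 0.0074131
α₁ = 1/(1 + 0.063096 + 0.0074131) = 1/1.0705 = 0.9341; α₂ = α₁·K2/[H⁺] = 0.006925
α₁ + 2α₂ = 0.9480
CA = 0.9480 × 12.0 = 11.4 mmol/kg

CA = 11.4 mmol/kg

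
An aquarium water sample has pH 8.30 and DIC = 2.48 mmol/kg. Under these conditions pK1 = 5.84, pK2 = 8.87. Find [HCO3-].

α₁ = 1 / (1 + [H⁺]/K1 + K2/[H⁺]) = 1 / (1 + 10^-2.46 + 10^-0.57)
   = 1 / (1 + 0.0034674 + 0.26915) = 1/1.2726 = 0.7858
[HCO3⁻] = α₁ × DIC = 0.7858 × 2.48 = 1.95 mmol/kg

[HCO3⁻] = 1.95 mmol/kg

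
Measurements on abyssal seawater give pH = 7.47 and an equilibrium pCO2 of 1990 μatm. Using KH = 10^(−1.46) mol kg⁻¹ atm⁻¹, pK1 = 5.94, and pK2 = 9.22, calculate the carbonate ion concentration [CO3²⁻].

[CO3²⁻] = 0.0416 mmol/kg

[CO2*] = KH · pCO2 = 10^(−1.46) × 1990×10^-6 = 6.900×10^-5 mol/kg
α₀ = 1/(1 + K1/[H⁺] + K1K2/[H⁺]²) = 1/(1 + 10^+1.53 + 10^-0.22) = 0.02818
DIC = [CO2*]/α₀ = 6.900×10^-5 / 0.02818 = 2.449 mmol/kg
[CO3²⁻] = α₂·DIC; α₂ = 0.01698, so [CO3²⁻] = 0.01698 × 2.449 = 0.0416 mmol/kg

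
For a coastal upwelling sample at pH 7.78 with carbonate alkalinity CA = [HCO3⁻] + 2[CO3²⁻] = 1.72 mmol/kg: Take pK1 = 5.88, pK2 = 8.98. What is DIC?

CA = [HCO3⁻] + 2[CO3²⁻] = (α₁ + 2α₂)·DIC
At pH 7.78: [H⁺]/K1 = 10^-1.90 = 0.012589, K2/[H⁺] = 10^-1.20 = 0.063096
α₁ = 1/(1 + 0.012589 + 0.063096) = 1/1.0757 = 0.9296; α₂ = α₁·K2/[H⁺] = 0.05866
α₁ + 2α₂ = 1.0470
DIC = CA / (α₁ + 2α₂) = 1.72 / 1.0470 = 1.64 mmol/kg

DIC = 1.64 mmol/kg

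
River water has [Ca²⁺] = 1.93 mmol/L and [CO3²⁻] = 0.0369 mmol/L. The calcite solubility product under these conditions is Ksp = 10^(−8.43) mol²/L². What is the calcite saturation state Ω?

Ksp = 10^(−8.43) = 3.715×10^-9
Ω = [Ca²⁺][CO3²⁻]/Ksp = (1.93×10^-3)(0.0369×10^-3) / 3.715×10^-9 = 19.2

Ω = 19.2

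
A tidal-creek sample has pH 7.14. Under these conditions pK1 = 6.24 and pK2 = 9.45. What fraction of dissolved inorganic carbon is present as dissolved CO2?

α₀ = 1 / (1 + K1/[H⁺] + K1K2/[H⁺]²) = 1 / (1 + 10^+0.90 + 10^-1.41)
   = 1 / (1 + 7.9433 + 0.038905) = 1/8.9822 = 0.1113

α₀ = 0.111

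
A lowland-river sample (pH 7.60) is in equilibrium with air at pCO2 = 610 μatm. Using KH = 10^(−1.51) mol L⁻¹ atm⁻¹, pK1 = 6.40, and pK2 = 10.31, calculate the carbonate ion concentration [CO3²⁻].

[CO3²⁻] = 0.583 μmol/L

[CO2*] = KH · pCO2 = 10^(−1.51) × 610×10^-6 = 1.885×10^-5 mol/L
α₀ = 1/(1 + K1/[H⁺] + K1K2/[H⁺]²) = 1/(1 + 10^+1.20 + 10^-1.51) = 0.05924
DIC = [CO2*]/α₀ = 1.885×10^-5 / 0.05924 = 0.3182 mmol/L
[CO3²⁻] = α₂·DIC; α₂ = 0.001831, so [CO3²⁻] = 0.001831 × 0.3182 = 0.000583 mmol/L = 0.583 μmol/L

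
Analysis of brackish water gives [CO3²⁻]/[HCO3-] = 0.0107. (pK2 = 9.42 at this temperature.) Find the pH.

From K2 = [H⁺][CO3²⁻]/[HCO3-]:  pH = pK2 + log₁₀([CO3²⁻]/[HCO3-])
log₁₀(0.0107) = -1.971
pH = 9.42 + (-1.971) = 7.45

pH = 7.45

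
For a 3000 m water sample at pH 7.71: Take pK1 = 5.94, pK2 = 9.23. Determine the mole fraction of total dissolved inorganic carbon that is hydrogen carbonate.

α₁ = 1 / (1 + [H⁺]/K1 + K2/[H⁺]) = 1 / (1 + 10^-1.77 + 10^-1.52)
   = 1 / (1 + 0.016982 + 0.030200) = 1/1.0472 = 0.9549

α₁ = 0.955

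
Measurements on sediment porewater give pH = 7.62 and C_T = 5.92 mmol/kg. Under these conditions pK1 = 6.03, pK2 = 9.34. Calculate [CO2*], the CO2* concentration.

[CO2*] = 0.146 mmol/kg

α₀ = 1 / (1 + K1/[H⁺] + K1K2/[H⁺]²) = 1 / (1 + 10^+1.59 + 10^-0.13)
   = 1 / (1 + 38.905 + 0.74131) = 1/40.646 = 0.02460
[CO2*] = α₀ × DIC = 0.02460 × 5.92 = 0.146 mmol/kg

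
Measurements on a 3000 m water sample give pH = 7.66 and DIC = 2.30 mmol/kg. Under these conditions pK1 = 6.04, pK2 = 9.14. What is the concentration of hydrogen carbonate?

α₁ = 1 / (1 + [H⁺]/K1 + K2/[H⁺]) = 1 / (1 + 10^-1.62 + 10^-1.48)
   = 1 / (1 + 0.023988 + 0.033113) = 1/1.0571 = 0.9460
[HCO3⁻] = α₁ × DIC = 0.9460 × 2.30 = 2.18 mmol/kg

[HCO3⁻] = 2.18 mmol/kg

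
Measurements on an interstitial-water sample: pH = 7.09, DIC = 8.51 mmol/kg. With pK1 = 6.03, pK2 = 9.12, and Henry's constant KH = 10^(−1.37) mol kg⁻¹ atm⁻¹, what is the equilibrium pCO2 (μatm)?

pCO2 = 1.58×10^4 μatm

α₀ = 1 / (1 + K1/[H⁺] + K1K2/[H⁺]²) = 1 / (1 + 10^+1.06 + 10^-0.97)
   = 1 / (1 + 11.482 + 0.10715) = 1/12.589 = 0.07944
[CO2*] = α₀ × DIC = 0.07944 × 8.51 = 0.6760 mmol/kg
pCO2 = [CO2*]/KH = 6.760×10^-4 / 4.266×10^-2 = 1.58×10^4 μatm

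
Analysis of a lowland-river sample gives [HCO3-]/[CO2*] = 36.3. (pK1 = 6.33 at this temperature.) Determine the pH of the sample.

pH = 7.89

From K1 = [H⁺][HCO3-]/[CO2*]:  pH = pK1 + log₁₀([HCO3-]/[CO2*])
log₁₀(36.3) = +1.560
pH = 6.33 + (+1.560) = 7.89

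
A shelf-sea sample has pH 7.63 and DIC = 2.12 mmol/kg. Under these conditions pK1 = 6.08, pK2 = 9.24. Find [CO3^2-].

α₂ = 1 / (1 + [H⁺]/K2 + [H⁺]²/(K1K2)) = 1 / (1 + 10^+1.61 + 10^+0.06)
   = 1 / (1 + 40.738 + 1.1482) = 1/42.886 = 0.02332
[CO3²⁻] = α₂ × DIC = 0.02332 × 2.12 = 0.0494 mmol/kg

[CO3²⁻] = 0.0494 mmol/kg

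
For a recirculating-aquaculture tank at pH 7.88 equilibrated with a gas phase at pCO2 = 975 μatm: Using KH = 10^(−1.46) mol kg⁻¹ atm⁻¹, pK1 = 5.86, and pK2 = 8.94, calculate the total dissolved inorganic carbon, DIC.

DIC = 3.88 mmol/kg

[CO2*] = KH · pCO2 = 10^(−1.46) × 975×10^-6 = 3.381×10^-5 mol/kg
α₀ = 1/(1 + K1/[H⁺] + K1K2/[H⁺]²) = 1/(1 + 10^+2.02 + 10^+0.96) = 0.008708
DIC = [CO2*]/α₀ = 3.381×10^-5 / 0.008708 = 3.88 mmol/kg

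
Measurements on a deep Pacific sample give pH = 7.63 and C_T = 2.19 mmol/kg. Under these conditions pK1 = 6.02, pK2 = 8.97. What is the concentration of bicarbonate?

[HCO3⁻] = 2.05 mmol/kg

α₁ = 1 / (1 + [H⁺]/K1 + K2/[H⁺]) = 1 / (1 + 10^-1.61 + 10^-1.34)
   = 1 / (1 + 0.024547 + 0.045709) = 1/1.0703 = 0.9344
[HCO3⁻] = α₁ × DIC = 0.9344 × 2.19 = 2.05 mmol/kg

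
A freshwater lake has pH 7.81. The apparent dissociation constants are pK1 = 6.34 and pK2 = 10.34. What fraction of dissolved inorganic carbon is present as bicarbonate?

α₁ = 1 / (1 + [H⁺]/K1 + K2/[H⁺]) = 1 / (1 + 10^-1.47 + 10^-2.53)
   = 1 / (1 + 0.033884 + 0.0029512) = 1/1.0368 = 0.9645

α₁ = 0.964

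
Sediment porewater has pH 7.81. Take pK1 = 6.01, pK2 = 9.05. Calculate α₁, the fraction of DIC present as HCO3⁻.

α₁ = 0.932

α₁ = 1 / (1 + [H⁺]/K1 + K2/[H⁺]) = 1 / (1 + 10^-1.80 + 10^-1.24)
   = 1 / (1 + 0.015849 + 0.057544) = 1/1.0734 = 0.9316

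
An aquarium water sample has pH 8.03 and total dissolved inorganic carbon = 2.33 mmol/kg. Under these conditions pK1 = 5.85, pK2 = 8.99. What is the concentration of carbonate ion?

[CO3²⁻] = 0.229 mmol/kg

α₂ = 1 / (1 + [H⁺]/K2 + [H⁺]²/(K1K2)) = 1 / (1 + 10^+0.96 + 10^-1.22)
   = 1 / (1 + 9.1201 + 0.060256) = 1/10.180 = 0.09823
[CO3²⁻] = α₂ × DIC = 0.09823 × 2.33 = 0.229 mmol/kg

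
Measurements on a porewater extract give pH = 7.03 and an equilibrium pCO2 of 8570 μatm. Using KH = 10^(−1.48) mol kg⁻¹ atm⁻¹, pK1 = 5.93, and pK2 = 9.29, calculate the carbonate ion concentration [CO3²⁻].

[CO2*] = KH · pCO2 = 10^(−1.48) × 8570×10^-6 = 2.838×10^-4 mol/kg
α₀ = 1/(1 + K1/[H⁺] + K1K2/[H⁺]²) = 1/(1 + 10^+1.10 + 10^-1.16) = 0.07321
DIC = [CO2*]/α₀ = 2.838×10^-4 / 0.07321 = 3.876 mmol/kg
[CO3²⁻] = α₂·DIC; α₂ = 0.005065, so [CO3²⁻] = 0.005065 × 3.876 = 0.0196 mmol/kg = 19.6 μmol/kg

[CO3²⁻] = 19.6 μmol/kg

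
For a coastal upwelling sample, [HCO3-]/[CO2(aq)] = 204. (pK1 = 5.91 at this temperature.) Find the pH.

pH = 8.22

From K1 = [H⁺][HCO3-]/[CO2(aq)]:  pH = pK1 + log₁₀([HCO3-]/[CO2(aq)])
log₁₀(204) = +2.310
pH = 5.91 + (+2.310) = 8.22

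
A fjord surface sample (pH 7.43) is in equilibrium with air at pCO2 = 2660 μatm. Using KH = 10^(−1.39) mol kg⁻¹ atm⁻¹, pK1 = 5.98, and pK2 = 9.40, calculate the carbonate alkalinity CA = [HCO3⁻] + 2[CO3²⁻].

CA = 3.12 mmol/kg

[CO2*] = KH · pCO2 = 10^(−1.39) × 2660×10^-6 = 1.084×10^-4 mol/kg
α₀ = 1/(1 + K1/[H⁺] + K1K2/[H⁺]²) = 1/(1 + 10^+1.45 + 10^-0.52) = 0.03391
DIC = [CO2*]/α₀ = 1.084×10^-4 / 0.03391 = 3.195 mmol/kg
CA = (α₁ + 2α₂)·DIC = (0.9558 + 2×0.01024) × 3.195 = 3.12 mmol/kg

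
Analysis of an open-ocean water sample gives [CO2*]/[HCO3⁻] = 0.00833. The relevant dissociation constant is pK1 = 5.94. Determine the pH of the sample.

From K1 = [H⁺][HCO3⁻]/[CO2*]:  pH = pK1 − log₁₀([CO2*]/[HCO3⁻])
log₁₀(0.00833) = -2.079
pH = 5.94 − (-2.079) = 8.02

pH = 8.02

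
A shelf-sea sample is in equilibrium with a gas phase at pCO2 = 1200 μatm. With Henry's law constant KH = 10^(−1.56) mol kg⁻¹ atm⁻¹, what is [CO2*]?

[CO2*] = 33.1 μmol/kg

KH = 10^(−1.56) = 2.754×10^-2 mol kg⁻¹ atm⁻¹
[CO2*] = KH · pCO2 = 2.754×10^-2 × 1200×10^-6 atm = 3.31×10^-5 mol/kg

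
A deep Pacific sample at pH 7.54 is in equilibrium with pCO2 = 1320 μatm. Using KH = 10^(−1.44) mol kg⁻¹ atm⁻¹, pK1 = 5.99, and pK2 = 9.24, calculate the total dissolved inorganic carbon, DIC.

DIC = 1.78 mmol/kg

[CO2*] = KH · pCO2 = 10^(−1.44) × 1320×10^-6 = 4.793×10^-5 mol/kg
α₀ = 1/(1 + K1/[H⁺] + K1K2/[H⁺]²) = 1/(1 + 10^+1.55 + 10^-0.15) = 0.02689
DIC = [CO2*]/α₀ = 4.793×10^-5 / 0.02689 = 1.78 mmol/kg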